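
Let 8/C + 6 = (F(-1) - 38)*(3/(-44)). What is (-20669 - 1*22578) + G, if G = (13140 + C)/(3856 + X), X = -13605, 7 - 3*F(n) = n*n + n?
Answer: -66195618099/1530593 ≈ -43248.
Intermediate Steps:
F(n) = 7/3 - n/3 - n²/3 (F(n) = 7/3 - (n*n + n)/3 = 7/3 - (n² + n)/3 = 7/3 - (n + n²)/3 = 7/3 + (-n/3 - n²/3) = 7/3 - n/3 - n²/3)
C = -352/157 (C = 8/(-6 + ((7/3 - ⅓*(-1) - ⅓*(-1)²) - 38)*(3/(-44))) = 8/(-6 + ((7/3 + ⅓ - ⅓*1) - 38)*(3*(-1/44))) = 8/(-6 + ((7/3 + ⅓ - ⅓) - 38)*(-3/44)) = 8/(-6 + (7/3 - 38)*(-3/44)) = 8/(-6 - 107/3*(-3/44)) = 8/(-6 + 107/44) = 8/(-157/44) = 8*(-44/157) = -352/157 ≈ -2.2420)
G = -2062628/1530593 (G = (13140 - 352/157)/(3856 - 13605) = (2062628/157)/(-9749) = (2062628/157)*(-1/9749) = -2062628/1530593 ≈ -1.3476)
(-20669 - 1*22578) + G = (-20669 - 1*22578) - 2062628/1530593 = (-20669 - 22578) - 2062628/1530593 = -43247 - 2062628/1530593 = -66195618099/1530593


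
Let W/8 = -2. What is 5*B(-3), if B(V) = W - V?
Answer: -65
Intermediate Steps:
W = -16 (W = 8*(-2) = -16)
B(V) = -16 - V
5*B(-3) = 5*(-16 - 1*(-3)) = 5*(-16 + 3) = 5*(-13) = -65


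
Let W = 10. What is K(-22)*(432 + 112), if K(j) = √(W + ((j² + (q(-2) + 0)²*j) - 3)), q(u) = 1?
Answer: 544*√469 ≈ 11781.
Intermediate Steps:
K(j) = √(7 + j + j²) (K(j) = √(10 + ((j² + (1 + 0)²*j) - 3)) = √(10 + ((j² + 1²*j) - 3)) = √(10 + ((j² + 1*j) - 3)) = √(10 + ((j² + j) - 3)) = √(10 + ((j + j²) - 3)) = √(10 + (-3 + j + j²)) = √(7 + j + j²))
K(-22)*(432 + 112) = √(7 - 22 + (-22)²)*(432 + 112) = √(7 - 22 + 484)*544 = √469*544 = 544*√469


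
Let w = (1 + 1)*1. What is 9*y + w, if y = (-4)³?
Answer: -574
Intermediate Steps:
y = -64
w = 2 (w = 2*1 = 2)
9*y + w = 9*(-64) + 2 = -576 + 2 = -574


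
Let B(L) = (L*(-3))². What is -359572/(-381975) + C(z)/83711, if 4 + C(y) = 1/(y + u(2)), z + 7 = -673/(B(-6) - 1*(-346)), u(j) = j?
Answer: 40362142377322/42879157870725 ≈ 0.94130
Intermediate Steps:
B(L) = 9*L² (B(L) = (-3*L)² = 9*L²)
z = -5363/670 (z = -7 - 673/(9*(-6)² - 1*(-346)) = -7 - 673/(9*36 + 346) = -7 - 673/(324 + 346) = -7 - 673/670 = -5363/670 ≈ -8.0045)
C(y) = -4 + 1/(2 + y) (C(y) = -4 + 1/(y + 2) = -4 + 1/(2 + y))
-359572/(-381975) + C(z)/83711 = -359572/(-381975) + ((-7 - 4*(-5363/670))/(2 - 5363/670))/83711 = -359572*(-1/381975) + ((-7 + 10726/335)/(-4023/670))*(1/83711) = 359572/381975 - 670/4023*8381/335*(1/83711) = 359572/381975 - 16762/4023*1/83711 = 359572/381975 - 16762/336769353 = 40362142377322/42879157870725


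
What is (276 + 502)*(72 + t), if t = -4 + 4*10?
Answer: 84024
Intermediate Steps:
t = 36 (t = -4 + 40 = 36)
(276 + 502)*(72 + t) = (276 + 502)*(72 + 36) = 778*108 = 84024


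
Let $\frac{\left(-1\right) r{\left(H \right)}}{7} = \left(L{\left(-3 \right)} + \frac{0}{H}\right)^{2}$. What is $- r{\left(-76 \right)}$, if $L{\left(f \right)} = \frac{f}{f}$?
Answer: $7$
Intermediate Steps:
$L{\left(f \right)} = 1$
$r{\left(H \right)} = -7$ ($r{\left(H \right)} = - 7 \left(1 + \frac{0}{H}\right)^{2} = - 7 \left(1 + 0\right)^{2} = - 7 \cdot 1^{2} = \left(-7\right) 1 = -7$)
$- r{\left(-76 \right)} = \left(-1\right) \left(-7\right) = 7$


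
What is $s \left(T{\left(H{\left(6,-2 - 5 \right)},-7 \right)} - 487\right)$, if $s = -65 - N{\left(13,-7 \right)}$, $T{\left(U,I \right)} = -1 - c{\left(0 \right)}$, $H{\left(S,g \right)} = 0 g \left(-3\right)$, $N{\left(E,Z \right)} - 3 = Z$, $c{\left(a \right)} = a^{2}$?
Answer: $29768$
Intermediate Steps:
$N{\left(E,Z \right)} = 3 + Z$
$H{\left(S,g \right)} = 0$ ($H{\left(S,g \right)} = 0 \left(-3\right) = 0$)
$T{\left(U,I \right)} = -1$ ($T{\left(U,I \right)} = -1 - 0^{2} = -1 - 0 = -1 + 0 = -1$)
$s = -61$ ($s = -65 - \left(3 - 7\right) = -65 - -4 = -65 + 4 = -61$)
$s \left(T{\left(H{\left(6,-2 - 5 \right)},-7 \right)} - 487\right) = - 61 \left(-1 - 487\right) = \left(-61\right) \left(-488\right) = 29768$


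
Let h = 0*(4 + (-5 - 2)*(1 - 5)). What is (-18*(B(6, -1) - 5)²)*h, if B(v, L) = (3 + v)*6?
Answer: 0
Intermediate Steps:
B(v, L) = 18 + 6*v
h = 0 (h = 0*(4 - 7*(-4)) = 0*(4 + 28) = 0*32 = 0)
(-18*(B(6, -1) - 5)²)*h = -18*((18 + 6*6) - 5)²*0 = -18*((18 + 36) - 5)²*0 = -18*(54 - 5)²*0 = -18*49²*0 = -18*2401*0 = -43218*0 = 0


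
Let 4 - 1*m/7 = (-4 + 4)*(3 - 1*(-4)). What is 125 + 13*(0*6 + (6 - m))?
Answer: -161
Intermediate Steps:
m = 28 (m = 28 - 7*(-4 + 4)*(3 - 1*(-4)) = 28 - 0*(3 + 4) = 28 - 0*7 = 28 - 7*0 = 28 + 0 = 28)
125 + 13*(0*6 + (6 - m)) = 125 + 13*(0*6 + (6 - 1*28)) = 125 + 13*(0 + (6 - 28)) = 125 + 13*(0 - 22) = 125 + 13*(-22) = 125 - 286 = -161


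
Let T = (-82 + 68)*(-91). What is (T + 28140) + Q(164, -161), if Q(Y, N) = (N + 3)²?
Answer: 54378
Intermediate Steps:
Q(Y, N) = (3 + N)²
T = 1274 (T = -14*(-91) = 1274)
(T + 28140) + Q(164, -161) = (1274 + 28140) + (3 - 161)² = 29414 + (-158)² = 29414 + 24964 = 54378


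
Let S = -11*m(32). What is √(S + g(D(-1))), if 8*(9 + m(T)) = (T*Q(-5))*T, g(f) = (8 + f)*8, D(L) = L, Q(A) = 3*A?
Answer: 5*√851 ≈ 145.86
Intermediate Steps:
g(f) = 64 + 8*f
m(T) = -9 - 15*T²/8 (m(T) = -9 + ((T*(3*(-5)))*T)/8 = -9 + ((T*(-15))*T)/8 = -9 + ((-15*T)*T)/8 = -9 + (-15*T²)/8 = -9 - 15*T²/8)
S = 21219 (S = -11*(-9 - 15/8*32²) = -11*(-9 - 15/8*1024) = -11*(-9 - 1920) = -11*(-1929) = 21219)
√(S + g(D(-1))) = √(21219 + (64 + 8*(-1))) = √(21219 + (64 - 8)) = √(21219 + 56) = √21275 = 5*√851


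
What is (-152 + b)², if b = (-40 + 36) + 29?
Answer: 16129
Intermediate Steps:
b = 25 (b = -4 + 29 = 25)
(-152 + b)² = (-152 + 25)² = (-127)² = 16129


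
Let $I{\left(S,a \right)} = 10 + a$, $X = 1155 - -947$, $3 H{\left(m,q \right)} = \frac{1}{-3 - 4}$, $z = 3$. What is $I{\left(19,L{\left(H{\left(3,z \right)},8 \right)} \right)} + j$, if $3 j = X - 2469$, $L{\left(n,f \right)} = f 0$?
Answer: $- \frac{337}{3} \approx -112.33$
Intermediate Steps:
$H{\left(m,q \right)} = - \frac{1}{21}$ ($H{\left(m,q \right)} = \frac{1}{3 \left(-3 - 4\right)} = \frac{1}{3 \left(-7\right)} = \frac{1}{3} \left(- \frac{1}{7}\right) = - \frac{1}{21}$)
$L{\left(n,f \right)} = 0$
$X = 2102$ ($X = 1155 + 947 = 2102$)
$j = - \frac{367}{3}$ ($j = \frac{2102 - 2469}{3} = \frac{1}{3} \left(-367\right) = - \frac{367}{3} \approx -122.33$)
$I{\left(19,L{\left(H{\left(3,z \right)},8 \right)} \right)} + j = \left(10 + 0\right) - \frac{367}{3} = 10 - \frac{367}{3} = - \frac{337}{3}$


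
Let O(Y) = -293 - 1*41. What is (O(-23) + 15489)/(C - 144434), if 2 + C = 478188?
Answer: 15155/333752 ≈ 0.045408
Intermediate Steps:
C = 478186 (C = -2 + 478188 = 478186)
O(Y) = -334 (O(Y) = -293 - 41 = -334)
(O(-23) + 15489)/(C - 144434) = (-334 + 15489)/(478186 - 144434) = 15155/333752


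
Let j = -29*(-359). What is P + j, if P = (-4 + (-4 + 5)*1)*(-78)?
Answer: 10645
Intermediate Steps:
j = 10411
P = 234 (P = (-4 + 1*1)*(-78) = (-4 + 1)*(-78) = -3*(-78) = 234)
P + j = 234 + 10411 = 10645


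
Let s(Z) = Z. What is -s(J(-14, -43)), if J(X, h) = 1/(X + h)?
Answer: 1/57 ≈ 0.017544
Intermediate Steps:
-s(J(-14, -43)) = -1/(-14 - 43) = -1/(-57) = -1*(-1/57) = 1/57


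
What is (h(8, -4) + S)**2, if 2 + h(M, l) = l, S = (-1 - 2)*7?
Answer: 729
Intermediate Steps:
S = -21 (S = -3*7 = -21)
h(M, l) = -2 + l
(h(8, -4) + S)**2 = ((-2 - 4) - 21)**2 = (-6 - 21)**2 = (-27)**2 = 729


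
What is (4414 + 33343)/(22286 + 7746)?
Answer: 37757/30032 ≈ 1.2572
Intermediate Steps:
(4414 + 33343)/(22286 + 7746) = 37757/30032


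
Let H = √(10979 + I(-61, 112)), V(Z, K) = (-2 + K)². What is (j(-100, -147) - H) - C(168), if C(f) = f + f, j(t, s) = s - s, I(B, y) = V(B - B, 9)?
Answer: -336 - 2*√2757 ≈ -441.01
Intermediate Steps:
I(B, y) = 49 (I(B, y) = (-2 + 9)² = 7² = 49)
j(t, s) = 0
H = 2*√2757 (H = √(10979 + 49) = √11028 = 2*√2757 ≈ 105.01)
C(f) = 2*f
(j(-100, -147) - H) - C(168) = (0 - 2*√2757) - 2*168 = (0 - 2*√2757) - 1*336 = -2*√2757 - 336 = -336 - 2*√2757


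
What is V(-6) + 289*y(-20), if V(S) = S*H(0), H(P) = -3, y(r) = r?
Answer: -5762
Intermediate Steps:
V(S) = -3*S (V(S) = S*(-3) = -3*S)
V(-6) + 289*y(-20) = -3*(-6) + 289*(-20) = 18 - 5780 = -5762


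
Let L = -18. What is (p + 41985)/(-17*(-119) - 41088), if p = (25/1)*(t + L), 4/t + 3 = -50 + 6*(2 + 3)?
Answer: -191041/179699 ≈ -1.0631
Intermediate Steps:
t = -4/23 (t = 4/(-3 + (-50 + 6*(2 + 3))) = 4/(-3 + (-50 + 6*5)) = 4/(-3 + (-50 + 30)) = 4/(-3 - 20) = 4/(-23) = 4*(-1/23) = -4/23 ≈ -0.17391)
p = -10450/23 (p = (25/1)*(-4/23 - 18) = (25*1)*(-418/23) = 25*(-418/23) = -10450/23 ≈ -454.35)
(p + 41985)/(-17*(-119) - 41088) = (-10450/23 + 41985)/(-17*(-119) - 41088) = 955205/(23*(2023 - 41088)) = (955205/23)/(-39065) = (955205/23)*(-1/39065) = -191041/179699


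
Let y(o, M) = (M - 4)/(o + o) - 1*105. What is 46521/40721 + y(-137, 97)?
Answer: -1162583469/11157554 ≈ -104.20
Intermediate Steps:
y(o, M) = -105 + (-4 + M)/(2*o) (y(o, M) = (-4 + M)/((2*o)) - 105 = (-4 + M)*(1/(2*o)) - 105 = (-4 + M)/(2*o) - 105 = -105 + (-4 + M)/(2*o))
46521/40721 + y(-137, 97) = 46521/40721 + (1/2)*(-4 + 97 - 210*(-137))/(-137) = 46521*(1/40721) + (1/2)*(-1/137)*(-4 + 97 + 28770) = 46521/40721 + (1/2)*(-1/137)*28863 = 46521/40721 - 28863/274 = -1162583469/11157554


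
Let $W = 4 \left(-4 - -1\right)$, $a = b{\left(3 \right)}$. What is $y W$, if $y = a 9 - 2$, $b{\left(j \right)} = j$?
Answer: $-300$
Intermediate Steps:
$a = 3$
$W = -12$ ($W = 4 \left(-4 + 1\right) = 4 \left(-3\right) = -12$)
$y = 25$ ($y = 3 \cdot 9 - 2 = 27 - 2 = 25$)
$y W = 25 \left(-12\right) = -300$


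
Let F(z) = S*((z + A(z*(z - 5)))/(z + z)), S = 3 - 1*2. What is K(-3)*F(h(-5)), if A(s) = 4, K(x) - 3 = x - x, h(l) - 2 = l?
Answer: -½ ≈ -0.50000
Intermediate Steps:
h(l) = 2 + l
K(x) = 3 (K(x) = 3 + (x - x) = 3 + 0 = 3)
S = 1 (S = 3 - 2 = 1)
F(z) = (4 + z)/(2*z) (F(z) = 1*((z + 4)/(z + z)) = 1*((4 + z)/((2*z))) = 1*((4 + z)*(1/(2*z))) = 1*((4 + z)/(2*z)) = (4 + z)/(2*z))
K(-3)*F(h(-5)) = 3*((4 + (2 - 5))/(2*(2 - 5))) = 3*((½)*(4 - 3)/(-3)) = 3*((½)*(-⅓)*1) = 3*(-⅙) = -½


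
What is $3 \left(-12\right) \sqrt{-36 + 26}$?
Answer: $- 36 i \sqrt{10} \approx - 113.84 i$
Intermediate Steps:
$3 \left(-12\right) \sqrt{-36 + 26} = - 36 \sqrt{-10} = - 36 i \sqrt{10}$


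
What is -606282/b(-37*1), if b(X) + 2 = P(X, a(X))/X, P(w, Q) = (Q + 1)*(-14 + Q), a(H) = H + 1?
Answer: 3738739/304 ≈ 12298.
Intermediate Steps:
a(H) = 1 + H
P(w, Q) = (1 + Q)*(-14 + Q)
b(X) = -2 + (-27 + (1 + X)² - 13*X)/X (b(X) = -2 + (-14 + (1 + X)² - 13*(1 + X))/X = -2 + (-14 + (1 + X)² + (-13 - 13*X))/X = -2 + (-27 + (1 + X)² - 13*X)/X)
-606282/b(-37*1) = -606282/(-13 - 37*1 - 26/((-37*1))) = -606282/(-13 - 37 - 26/(-37)) = -606282/(-13 - 37 - 26*(-1/37)) = -606282/(-13 - 37 + 26/37) = -606282/(-1824/37) = -606282*(-37/1824) = 3738739/304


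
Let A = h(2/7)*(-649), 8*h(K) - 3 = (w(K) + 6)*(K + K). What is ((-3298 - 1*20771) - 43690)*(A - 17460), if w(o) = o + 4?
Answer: 482893660965/392 ≈ 1.2319e+9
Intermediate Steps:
w(o) = 4 + o
h(K) = 3/8 + K*(10 + K)/4 (h(K) = 3/8 + (((4 + K) + 6)*(K + K))/8 = 3/8 + ((10 + K)*(2*K))/8 = 3/8 + (2*K*(10 + K))/8 = 3/8 + K*(10 + K)/4)
A = -282315/392 (A = (3/8 + (2/7)²/4 + 5*(2/7)/2)*(-649) = (3/8 + (2*(⅐))²/4 + 5*(2*(⅐))/2)*(-649) = (3/8 + (2/7)²/4 + (5/2)*(2/7))*(-649) = (3/8 + (¼)*(4/49) + 5/7)*(-649) = (3/8 + 1/49 + 5/7)*(-649) = (435/392)*(-649) = -282315/392 ≈ -720.19)
((-3298 - 1*20771) - 43690)*(A - 17460) = ((-3298 - 1*20771) - 43690)*(-282315/392 - 17460) = ((-3298 - 20771) - 43690)*(-7126635/392) = (-24069 - 43690)*(-7126635/392) = -67759*(-7126635/392) = 482893660965/392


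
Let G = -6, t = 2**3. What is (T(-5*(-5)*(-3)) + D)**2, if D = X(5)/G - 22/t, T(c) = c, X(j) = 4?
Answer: 885481/144 ≈ 6149.2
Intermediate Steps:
t = 8
D = -41/12 (D = 4/(-6) - 22/8 = 4*(-1/6) - 22*1/8 = -2/3 - 11/4 = -41/12 ≈ -3.4167)
(T(-5*(-5)*(-3)) + D)**2 = (-5*(-5)*(-3) - 41/12)**2 = (25*(-3) - 41/12)**2 = (-75 - 41/12)**2 = (-941/12)**2 = 885481/144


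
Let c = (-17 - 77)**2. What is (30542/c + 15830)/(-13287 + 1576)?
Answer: -9993173/7391314 ≈ -1.3520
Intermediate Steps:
c = 8836 (c = (-94)**2 = 8836)
(30542/c + 15830)/(-13287 + 1576) = (30542/8836 + 15830)/(-13287 + 1576) = (30542*(1/8836) + 15830)/(-11711) = (15271/4418 + 15830)*(-1/11711) = (69952211/4418)*(-1/11711) = -9993173/7391314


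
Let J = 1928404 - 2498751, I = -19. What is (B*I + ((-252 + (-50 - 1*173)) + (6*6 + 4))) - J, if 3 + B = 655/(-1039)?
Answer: 592210236/1039 ≈ 5.6998e+5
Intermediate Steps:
J = -570347
B = -3772/1039 (B = -3 + 655/(-1039) = -3 + 655*(-1/1039) = -3 - 655/1039 = -3772/1039 ≈ -3.6304)
(B*I + ((-252 + (-50 - 1*173)) + (6*6 + 4))) - J = (-3772/1039*(-19) + ((-252 + (-50 - 1*173)) + (6*6 + 4))) - 1*(-570347) = (71668/1039 + ((-252 + (-50 - 173)) + (36 + 4))) + 570347 = (71668/1039 + ((-252 - 223) + 40)) + 570347 = (71668/1039 + (-475 + 40)) + 570347 = (71668/1039 - 435) + 570347 = -380297/1039 + 570347 = 592210236/1039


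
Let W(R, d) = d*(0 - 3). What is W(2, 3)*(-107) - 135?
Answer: 828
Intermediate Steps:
W(R, d) = -3*d (W(R, d) = d*(-3) = -3*d)
W(2, 3)*(-107) - 135 = -3*3*(-107) - 135 = -9*(-107) - 135 = 963 - 135 = 828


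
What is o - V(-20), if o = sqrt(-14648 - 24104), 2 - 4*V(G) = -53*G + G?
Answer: 519/2 + 4*I*sqrt(2422) ≈ 259.5 + 196.86*I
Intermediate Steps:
V(G) = 1/2 + 13*G (V(G) = 1/2 - (-53*G + G)/4 = 1/2 - (-13)*G = 1/2 + 13*G)
o = 4*I*sqrt(2422) (o = sqrt(-38752) = 4*I*sqrt(2422) ≈ 196.86*I)
o - V(-20) = 4*I*sqrt(2422) - (1/2 + 13*(-20)) = 4*I*sqrt(2422) - (1/2 - 260) = 4*I*sqrt(2422) - 1*(-519/2) = 4*I*sqrt(2422) + 519/2 = 519/2 + 4*I*sqrt(2422)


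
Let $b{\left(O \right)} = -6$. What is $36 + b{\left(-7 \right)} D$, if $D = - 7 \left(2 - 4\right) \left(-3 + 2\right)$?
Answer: $120$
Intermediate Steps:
$D = -14$ ($D = - 7 \left(\left(-2\right) \left(-1\right)\right) = \left(-7\right) 2 = -14$)
$36 + b{\left(-7 \right)} D = 36 - -84 = 36 + 84 = 120$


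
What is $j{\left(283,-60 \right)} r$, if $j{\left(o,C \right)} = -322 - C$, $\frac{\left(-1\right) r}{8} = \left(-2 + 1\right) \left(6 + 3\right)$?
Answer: $-18864$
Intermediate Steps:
$r = 72$ ($r = - 8 \left(-2 + 1\right) \left(6 + 3\right) = - 8 \left(\left(-1\right) 9\right) = \left(-8\right) \left(-9\right) = 72$)
$j{\left(283,-60 \right)} r = \left(-322 - -60\right) 72 = \left(-322 + 60\right) 72 = \left(-262\right) 72 = -18864$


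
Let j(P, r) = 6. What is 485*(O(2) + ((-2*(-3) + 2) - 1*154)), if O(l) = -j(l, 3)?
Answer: -73720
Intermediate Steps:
O(l) = -6 (O(l) = -1*6 = -6)
485*(O(2) + ((-2*(-3) + 2) - 1*154)) = 485*(-6 + ((-2*(-3) + 2) - 1*154)) = 485*(-6 + ((6 + 2) - 154)) = 485*(-6 + (8 - 154)) = 485*(-6 - 146) = 485*(-152) = -73720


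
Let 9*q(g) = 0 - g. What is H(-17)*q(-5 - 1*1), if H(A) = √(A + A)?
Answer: 2*I*√34/3 ≈ 3.8873*I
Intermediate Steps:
H(A) = √2*√A (H(A) = √(2*A) = √2*√A)
q(g) = -g/9 (q(g) = (0 - g)/9 = (-g)/9 = -g/9)
H(-17)*q(-5 - 1*1) = (√2*√(-17))*(-(-5 - 1*1)/9) = (√2*(I*√17))*(-(-5 - 1)/9) = (I*√34)*(-⅑*(-6)) = (I*√34)*(⅔) = 2*I*√34/3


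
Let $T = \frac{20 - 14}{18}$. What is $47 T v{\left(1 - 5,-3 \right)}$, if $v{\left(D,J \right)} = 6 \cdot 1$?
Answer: $94$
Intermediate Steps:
$v{\left(D,J \right)} = 6$
$T = \frac{1}{3}$ ($T = 6 \cdot \frac{1}{18} = \frac{1}{3} \approx 0.33333$)
$47 T v{\left(1 - 5,-3 \right)} = 47 \cdot \frac{1}{3} \cdot 6 = \frac{47}{3} \cdot 6 = 94$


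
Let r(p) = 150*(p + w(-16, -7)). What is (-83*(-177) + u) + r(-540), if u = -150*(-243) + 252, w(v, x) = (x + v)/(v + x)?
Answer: -29457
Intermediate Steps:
w(v, x) = 1 (w(v, x) = (v + x)/(v + x) = 1)
r(p) = 150 + 150*p (r(p) = 150*(p + 1) = 150*(1 + p) = 150 + 150*p)
u = 36702 (u = 36450 + 252 = 36702)
(-83*(-177) + u) + r(-540) = (-83*(-177) + 36702) + (150 + 150*(-540)) = (14691 + 36702) + (150 - 81000) = 51393 - 80850 = -29457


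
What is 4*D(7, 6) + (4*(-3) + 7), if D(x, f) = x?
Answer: 23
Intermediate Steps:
4*D(7, 6) + (4*(-3) + 7) = 4*7 + (4*(-3) + 7) = 28 + (-12 + 7) = 28 - 5 = 23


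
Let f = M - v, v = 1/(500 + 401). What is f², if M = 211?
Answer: 36141812100/811801 ≈ 44521.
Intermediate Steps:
v = 1/901 ≈ 0.0011099
f = 190110/901 (f = 211 - 1*1/901 = 211 - 1/901 = 190110/901 ≈ 211.00)
f² = (190110/901)² = 36141812100/811801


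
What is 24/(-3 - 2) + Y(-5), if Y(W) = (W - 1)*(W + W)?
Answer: 276/5 ≈ 55.200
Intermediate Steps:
Y(W) = 2*W*(-1 + W) (Y(W) = (-1 + W)*(2*W) = 2*W*(-1 + W))
24/(-3 - 2) + Y(-5) = 24/(-3 - 2) + 2*(-5)*(-1 - 5) = 24/(-5) + 2*(-5)*(-6) = -⅕*24 + 60 = -24/5 + 60 = 276/5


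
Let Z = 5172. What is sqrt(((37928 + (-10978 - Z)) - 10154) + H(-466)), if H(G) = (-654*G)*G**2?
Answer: 2*sqrt(16545335702) ≈ 2.5726e+5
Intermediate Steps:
H(G) = -654*G**3
sqrt(((37928 + (-10978 - Z)) - 10154) + H(-466)) = sqrt(((37928 + (-10978 - 1*5172)) - 10154) - 654*(-466)**3) = sqrt(((37928 + (-10978 - 5172)) - 10154) - 654*(-101194696)) = sqrt(((37928 - 16150) - 10154) + 66181331184) = sqrt((21778 - 10154) + 66181331184) = sqrt(11624 + 66181331184) = sqrt(66181342808) = 2*sqrt(16545335702)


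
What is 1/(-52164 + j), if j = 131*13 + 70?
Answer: -1/50391 ≈ -1.9845e-5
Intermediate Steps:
j = 1773 (j = 1703 + 70 = 1773)
1/(-52164 + j) = 1/(-52164 + 1773) = 1/(-50391) = -1/50391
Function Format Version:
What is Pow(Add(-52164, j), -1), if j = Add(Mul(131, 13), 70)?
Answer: Rational(-1, 50391) ≈ -1.9845e-5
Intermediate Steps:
j = 1773 (j = Add(1703, 70) = 1773)
Pow(Add(-52164, j), -1) = Pow(Add(-52164, 1773), -1) = Pow(-50391, -1) = Rational(-1, 50391)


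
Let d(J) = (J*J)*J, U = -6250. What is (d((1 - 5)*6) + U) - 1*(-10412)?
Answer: -9662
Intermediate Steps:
d(J) = J**3 (d(J) = J**2*J = J**3)
(d((1 - 5)*6) + U) - 1*(-10412) = (((1 - 5)*6)**3 - 6250) - 1*(-10412) = ((-4*6)**3 - 6250) + 10412 = ((-24)**3 - 6250) + 10412 = (-13824 - 6250) + 10412 = -20074 + 10412 = -9662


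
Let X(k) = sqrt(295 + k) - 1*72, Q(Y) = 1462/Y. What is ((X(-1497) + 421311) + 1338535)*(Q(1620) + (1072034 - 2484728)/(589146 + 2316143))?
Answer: 861835343014553/1176642045 + 979484119*I*sqrt(1202)/2353284090 ≈ 7.3245e+5 + 14.43*I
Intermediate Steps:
X(k) = -72 + sqrt(295 + k) (X(k) = sqrt(295 + k) - 72 = -72 + sqrt(295 + k))
((X(-1497) + 421311) + 1338535)*(Q(1620) + (1072034 - 2484728)/(589146 + 2316143)) = (((-72 + sqrt(295 - 1497)) + 421311) + 1338535)*(1462/1620 + (1072034 - 2484728)/(589146 + 2316143)) = (((-72 + sqrt(-1202)) + 421311) + 1338535)*(1462*(1/1620) - 1412694/2905289) = (((-72 + I*sqrt(1202)) + 421311) + 1338535)*(731/810 - 1412694*1/2905289) = ((421239 + I*sqrt(1202)) + 1338535)*(731/810 - 1412694/2905289) = (1759774 + I*sqrt(1202))*(979484119/2353284090) = 861835343014553/1176642045 + 979484119*I*sqrt(1202)/2353284090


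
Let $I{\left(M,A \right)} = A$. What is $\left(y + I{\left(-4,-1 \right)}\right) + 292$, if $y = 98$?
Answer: $389$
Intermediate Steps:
$\left(y + I{\left(-4,-1 \right)}\right) + 292 = \left(98 - 1\right) + 292 = 97 + 292 = 389$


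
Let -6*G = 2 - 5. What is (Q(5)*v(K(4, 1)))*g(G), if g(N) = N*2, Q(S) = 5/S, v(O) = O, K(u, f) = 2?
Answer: 2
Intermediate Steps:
G = ½ (G = -(2 - 5)/6 = -⅙*(-3) = ½ ≈ 0.50000)
g(N) = 2*N
(Q(5)*v(K(4, 1)))*g(G) = ((5/5)*2)*(2*(½)) = ((5*(⅕))*2)*1 = (1*2)*1 = 2*1 = 2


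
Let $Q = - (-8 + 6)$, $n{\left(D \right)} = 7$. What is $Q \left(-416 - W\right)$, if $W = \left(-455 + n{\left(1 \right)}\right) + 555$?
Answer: $-1046$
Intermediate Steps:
$W = 107$ ($W = \left(-455 + 7\right) + 555 = -448 + 555 = 107$)
$Q = 2$ ($Q = \left(-1\right) \left(-2\right) = 2$)
$Q \left(-416 - W\right) = 2 \left(-416 - 107\right) = 2 \left(-523\right) = -1046$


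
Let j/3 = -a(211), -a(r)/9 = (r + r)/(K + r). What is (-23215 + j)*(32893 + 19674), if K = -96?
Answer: -139740485677/115 ≈ -1.2151e+9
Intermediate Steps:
a(r) = -18*r/(-96 + r) (a(r) = -9*(r + r)/(-96 + r) = -9*2*r/(-96 + r) = -18*r/(-96 + r))
j = 11394/115 (j = 3*(-(-18)*211/(-96 + 211)) = 3*(-(-18)*211/115) = 3*(-1*(-3798/115)) = 3*(3798/115) = 11394/115 ≈ 99.078)
(-23215 + j)*(32893 + 19674) = (-23215 + 11394/115)*(32893 + 19674) = -2658331/115*52567 = -139740485677/115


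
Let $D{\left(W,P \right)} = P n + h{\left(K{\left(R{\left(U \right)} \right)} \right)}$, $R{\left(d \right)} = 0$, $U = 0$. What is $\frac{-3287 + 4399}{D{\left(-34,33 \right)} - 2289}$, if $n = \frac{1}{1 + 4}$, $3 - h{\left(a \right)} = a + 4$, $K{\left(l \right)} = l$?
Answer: $- \frac{5560}{11417} \approx -0.48699$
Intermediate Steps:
$h{\left(a \right)} = -1 - a$ ($h{\left(a \right)} = 3 - \left(a + 4\right) = 3 - \left(4 + a\right) = -1 - a$)
$n = \frac{1}{5} \approx 0.2$
$D{\left(W,P \right)} = -1 + \frac{P}{5}$ ($D{\left(W,P \right)} = P \frac{1}{5} - 1 = \frac{P}{5} + \left(-1 + 0\right) = \frac{P}{5} - 1 = -1 + \frac{P}{5}$)
$\frac{-3287 + 4399}{D{\left(-34,33 \right)} - 2289} = \frac{-3287 + 4399}{\left(-1 + \frac{1}{5} \cdot 33\right) - 2289} = \frac{1112}{\left(-1 + \frac{33}{5}\right) - 2289} = \frac{1112}{\frac{28}{5} - 2289} = \frac{1112}{- \frac{11417}{5}} = 1112 \left(- \frac{5}{11417}\right) = - \frac{5560}{11417}$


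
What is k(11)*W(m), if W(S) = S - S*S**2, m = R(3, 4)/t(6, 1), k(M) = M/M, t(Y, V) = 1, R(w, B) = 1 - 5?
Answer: 60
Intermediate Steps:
R(w, B) = -4
k(M) = 1
m = -4 (m = -4/1 = -4*1 = -4)
W(S) = S - S**3
k(11)*W(m) = 1*(-4 - 1*(-4)**3) = 1*(-4 - 1*(-64)) = 1*(-4 + 64) = 1*60 = 60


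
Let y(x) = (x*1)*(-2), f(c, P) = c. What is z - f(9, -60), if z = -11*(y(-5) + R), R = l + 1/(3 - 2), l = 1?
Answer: -141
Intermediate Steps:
y(x) = -2*x (y(x) = x*(-2) = -2*x)
R = 2 (R = 1 + 1/(3 - 2) = 1 + 1/1 = 1 + 1*1 = 1 + 1 = 2)
z = -132 (z = -11*(-2*(-5) + 2) = -11*(10 + 2) = -11*12 = -132)
z - f(9, -60) = -132 - 1*9 = -132 - 9 = -141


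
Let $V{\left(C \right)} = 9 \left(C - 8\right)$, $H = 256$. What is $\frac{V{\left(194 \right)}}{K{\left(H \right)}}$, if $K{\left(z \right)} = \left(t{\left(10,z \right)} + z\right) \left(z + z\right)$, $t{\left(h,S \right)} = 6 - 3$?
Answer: $\frac{837}{66304} \approx 0.012624$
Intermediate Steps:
$V{\left(C \right)} = -72 + 9 C$ ($V{\left(C \right)} = 9 \left(-8 + C\right) = -72 + 9 C$)
$t{\left(h,S \right)} = 3$ ($t{\left(h,S \right)} = 6 - 3 = 3$)
$K{\left(z \right)} = 2 z \left(3 + z\right)$ ($K{\left(z \right)} = \left(3 + z\right) \left(z + z\right) = \left(3 + z\right) 2 z = 2 z \left(3 + z\right)$)
$\frac{V{\left(194 \right)}}{K{\left(H \right)}} = \frac{-72 + 9 \cdot 194}{2 \cdot 256 \left(3 + 256\right)} = \frac{-72 + 1746}{2 \cdot 256 \cdot 259} = \frac{1674}{132608} = 1674 \cdot \frac{1}{132608} = \frac{837}{66304}$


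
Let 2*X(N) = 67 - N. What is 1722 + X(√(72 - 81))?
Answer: 3511/2 - 3*I/2 ≈ 1755.5 - 1.5*I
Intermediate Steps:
X(N) = 67/2 - N/2 (X(N) = (67 - N)/2 = 67/2 - N/2)
1722 + X(√(72 - 81)) = 1722 + (67/2 - √(72 - 81)/2) = 1722 + (67/2 - 3*I/2) = 3511/2 - 3*I/2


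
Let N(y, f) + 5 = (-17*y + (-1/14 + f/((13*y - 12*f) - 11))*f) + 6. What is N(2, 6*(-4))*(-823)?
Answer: 17097825/707 ≈ 24184.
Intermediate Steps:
N(y, f) = 1 - 17*y + f*(-1/14 + f/(-11 - 12*f + 13*y)) (N(y, f) = -5 + ((-17*y + (-1/14 + f/((13*y - 12*f) - 11))*f) + 6) = -5 + ((-17*y + (-1*1/14 + f/((-12*f + 13*y) - 11))*f) + 6) = -5 + ((-17*y + (-1/14 + f/(-11 - 12*f + 13*y))*f) + 6) = -5 + ((-17*y + f*(-1/14 + f/(-11 - 12*f + 13*y))) + 6) = -5 + (6 - 17*y + f*(-1/14 + f/(-11 - 12*f + 13*y))) = 1 - 17*y + f*(-1/14 + f/(-11 - 12*f + 13*y)))
N(2, 6*(-4))*(-823) = ((154 - 2800*2 - 26*(6*(-4))² + 157*(6*(-4)) + 3094*2² - 2843*6*(-4)*2)/(14*(11 - 13*2 + 12*(6*(-4)))))*(-823) = ((154 - 5600 - 26*(-24)² + 157*(-24) + 3094*4 - 2843*(-24)*2)/(14*(11 - 26 + 12*(-24))))*(-823) = ((154 - 5600 - 26*576 - 3768 + 12376 + 136464)/(14*(11 - 26 - 288)))*(-823) = ((1/14)*(154 - 5600 - 14976 - 3768 + 12376 + 136464)/(-303))*(-823) = ((1/14)*(-1/303)*124650)*(-823) = -20775/707*(-823) = 17097825/707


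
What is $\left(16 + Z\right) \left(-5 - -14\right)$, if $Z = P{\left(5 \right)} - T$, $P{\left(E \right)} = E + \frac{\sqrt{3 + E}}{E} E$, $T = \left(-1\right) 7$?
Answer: $252 + 18 \sqrt{2} \approx 277.46$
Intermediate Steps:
$T = -7$
$P{\left(E \right)} = E + \sqrt{3 + E}$ ($P{\left(E \right)} = E + \frac{\sqrt{3 + E}}{E} E = E + \sqrt{3 + E}$)
$Z = 12 + 2 \sqrt{2}$ ($Z = \left(5 + \sqrt{3 + 5}\right) - -7 = \left(5 + \sqrt{8}\right) + 7 = \left(5 + 2 \sqrt{2}\right) + 7 = 12 + 2 \sqrt{2} \approx 14.828$)
$\left(16 + Z\right) \left(-5 - -14\right) = \left(16 + \left(12 + 2 \sqrt{2}\right)\right) \left(-5 - -14\right) = \left(28 + 2 \sqrt{2}\right) \left(-5 + 14\right) = \left(28 + 2 \sqrt{2}\right) 9 = 252 + 18 \sqrt{2}$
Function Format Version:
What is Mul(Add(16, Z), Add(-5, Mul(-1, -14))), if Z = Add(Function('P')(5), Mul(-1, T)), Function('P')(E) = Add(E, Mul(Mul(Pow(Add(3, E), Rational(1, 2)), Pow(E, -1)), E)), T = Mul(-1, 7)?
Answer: Add(252, Mul(18, Pow(2, Rational(1, 2)))) ≈ 277.46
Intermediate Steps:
T = -7
Function('P')(E) = Add(E, Pow(Add(3, E), Rational(1, 2))) (Function('P')(E) = Add(E, Mul(Mul(Pow(E, -1), Pow(Add(3, E), Rational(1, 2))), E)) = Add(E, Pow(Add(3, E), Rational(1, 2))))
Z = Add(12, Mul(2, Pow(2, Rational(1, 2)))) (Z = Add(Add(5, Pow(Add(3, 5), Rational(1, 2))), Mul(-1, -7)) = Add(Add(5, Pow(8, Rational(1, 2))), 7) = Add(Add(5, Mul(2, Pow(2, Rational(1, 2)))), 7) = Add(12, Mul(2, Pow(2, Rational(1, 2)))) ≈ 14.828)
Mul(Add(16, Z), Add(-5, Mul(-1, -14))) = Mul(Add(16, Add(12, Mul(2, Pow(2, Rational(1, 2))))), Add(-5, Mul(-1, -14))) = Mul(Add(28, Mul(2, Pow(2, Rational(1, 2)))), Add(-5, 14)) = Mul(Add(28, Mul(2, Pow(2, Rational(1, 2)))), 9) = Add(252, Mul(18, Pow(2, Rational(1, 2))))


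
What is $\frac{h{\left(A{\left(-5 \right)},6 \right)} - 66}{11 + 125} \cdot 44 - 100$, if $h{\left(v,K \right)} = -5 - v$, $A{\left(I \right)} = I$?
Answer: $- \frac{2063}{17} \approx -121.35$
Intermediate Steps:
$\frac{h{\left(A{\left(-5 \right)},6 \right)} - 66}{11 + 125} \cdot 44 - 100 = \frac{\left(-5 - -5\right) - 66}{11 + 125} \cdot 44 - 100 = \frac{\left(-5 + 5\right) - 66}{136} \cdot 44 - 100 = \left(0 - 66\right) \frac{1}{136} \cdot 44 - 100 = \left(-66\right) \frac{1}{136} \cdot 44 - 100 = \left(- \frac{33}{68}\right) 44 - 100 = - \frac{363}{17} - 100 = - \frac{2063}{17}$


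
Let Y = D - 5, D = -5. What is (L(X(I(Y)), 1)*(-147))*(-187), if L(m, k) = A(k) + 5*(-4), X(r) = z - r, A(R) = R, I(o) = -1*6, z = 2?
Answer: -522291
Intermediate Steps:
Y = -10 (Y = -5 - 5 = -10)
I(o) = -6
X(r) = 2 - r
L(m, k) = -20 + k (L(m, k) = k + 5*(-4) = k - 20 = -20 + k)
(L(X(I(Y)), 1)*(-147))*(-187) = ((-20 + 1)*(-147))*(-187) = -19*(-147)*(-187) = 2793*(-187) = -522291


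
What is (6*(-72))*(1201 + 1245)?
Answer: -1056672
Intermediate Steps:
(6*(-72))*(1201 + 1245) = -432*2446 = -1056672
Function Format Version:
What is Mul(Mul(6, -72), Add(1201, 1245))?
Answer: -1056672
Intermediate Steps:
Mul(Mul(6, -72), Add(1201, 1245)) = Mul(-432, 2446) = -1056672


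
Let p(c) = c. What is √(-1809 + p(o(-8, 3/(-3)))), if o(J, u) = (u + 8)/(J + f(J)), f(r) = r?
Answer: I*√28951/4 ≈ 42.537*I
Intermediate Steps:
o(J, u) = (8 + u)/(2*J) (o(J, u) = (u + 8)/(J + J) = (8 + u)/((2*J)) = (8 + u)*(1/(2*J)) = (8 + u)/(2*J))
√(-1809 + p(o(-8, 3/(-3)))) = √(-1809 + (½)*(8 + 3/(-3))/(-8)) = √(-1809 + (½)*(-⅛)*(8 + 3*(-⅓))) = √(-1809 + (½)*(-⅛)*(8 - 1)) = √(-1809 + (½)*(-⅛)*7) = √(-1809 - 7/16) = √(-28951/16) = I*√28951/4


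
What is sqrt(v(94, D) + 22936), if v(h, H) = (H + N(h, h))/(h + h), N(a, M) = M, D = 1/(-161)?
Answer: sqrt(5253329070227)/15134 ≈ 151.45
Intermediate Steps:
D = -1/161 ≈ -0.0062112
v(h, H) = (H + h)/(2*h) (v(h, H) = (H + h)/(h + h) = (H + h)/((2*h)) = (H + h)*(1/(2*h)) = (H + h)/(2*h))
sqrt(v(94, D) + 22936) = sqrt((1/2)*(-1/161 + 94)/94 + 22936) = sqrt((1/2)*(1/94)*(15133/161) + 22936) = sqrt(15133/30268 + 22936) = sqrt(694241981/30268) = sqrt(5253329070227)/15134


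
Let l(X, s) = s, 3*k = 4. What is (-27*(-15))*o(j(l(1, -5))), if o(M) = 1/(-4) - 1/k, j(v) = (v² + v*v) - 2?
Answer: -405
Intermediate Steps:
k = 4/3 (k = (⅓)*4 = 4/3 ≈ 1.3333)
j(v) = -2 + 2*v² (j(v) = (v² + v²) - 2 = 2*v² - 2 = -2 + 2*v²)
o(M) = -1 (o(M) = 1/(-4) - 1/4/3 = 1*(-¼) - 1*¾ = -¼ - ¾ = -1)
(-27*(-15))*o(j(l(1, -5))) = -27*(-15)*(-1) = 405*(-1) = -405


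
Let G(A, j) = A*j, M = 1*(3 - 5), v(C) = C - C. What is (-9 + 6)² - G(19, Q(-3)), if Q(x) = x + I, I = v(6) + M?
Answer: 104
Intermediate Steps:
v(C) = 0
M = -2 (M = 1*(-2) = -2)
I = -2 (I = 0 - 2 = -2)
Q(x) = -2 + x (Q(x) = x - 2 = -2 + x)
(-9 + 6)² - G(19, Q(-3)) = (-9 + 6)² - 19*(-2 - 3) = (-3)² - 19*(-5) = 9 - 1*(-95) = 9 + 95 = 104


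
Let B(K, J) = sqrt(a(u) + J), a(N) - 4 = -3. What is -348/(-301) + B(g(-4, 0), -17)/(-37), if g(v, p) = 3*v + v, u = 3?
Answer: 348/301 - 4*I/37 ≈ 1.1561 - 0.10811*I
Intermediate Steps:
a(N) = 1 (a(N) = 4 - 3 = 1)
g(v, p) = 4*v
B(K, J) = sqrt(1 + J)
-348/(-301) + B(g(-4, 0), -17)/(-37) = -348/(-301) + sqrt(1 - 17)/(-37) = -348*(-1/301) + sqrt(-16)*(-1/37) = 348/301 + (4*I)*(-1/37) = 348/301 - 4*I/37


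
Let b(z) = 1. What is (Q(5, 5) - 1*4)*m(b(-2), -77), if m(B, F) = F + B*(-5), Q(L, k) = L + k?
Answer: -492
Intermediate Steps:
m(B, F) = F - 5*B
(Q(5, 5) - 1*4)*m(b(-2), -77) = ((5 + 5) - 1*4)*(-77 - 5*1) = (10 - 4)*(-77 - 5) = 6*(-82) = -492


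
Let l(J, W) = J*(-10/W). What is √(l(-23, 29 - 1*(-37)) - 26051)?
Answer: 4*I*√1772859/33 ≈ 161.39*I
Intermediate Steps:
l(J, W) = -10*J/W
√(l(-23, 29 - 1*(-37)) - 26051) = √(-10*(-23)/(29 - 1*(-37)) - 26051) = √(-10*(-23)/(29 + 37) - 26051) = √(-10*(-23)/66 - 26051) = √(-10*(-23)*1/66 - 26051) = √(115/33 - 26051) = √(-859568/33) = 4*I*√1772859/33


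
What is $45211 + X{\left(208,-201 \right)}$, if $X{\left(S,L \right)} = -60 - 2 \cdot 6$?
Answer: $45139$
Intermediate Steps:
$X{\left(S,L \right)} = -72$ ($X{\left(S,L \right)} = -60 - 12 = -72$)
$45211 + X{\left(208,-201 \right)} = 45211 - 72 = 45139$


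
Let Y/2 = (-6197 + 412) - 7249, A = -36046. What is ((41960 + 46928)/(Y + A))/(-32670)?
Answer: 22222/507316095 ≈ 4.3803e-5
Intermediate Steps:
Y = -26068 (Y = 2*((-6197 + 412) - 7249) = 2*(-5785 - 7249) = 2*(-13034) = -26068)
((41960 + 46928)/(Y + A))/(-32670) = ((41960 + 46928)/(-26068 - 36046))/(-32670) = (88888/(-62114))*(-1/32670) = (88888*(-1/62114))*(-1/32670) = -44444/31057*(-1/32670) = 22222/507316095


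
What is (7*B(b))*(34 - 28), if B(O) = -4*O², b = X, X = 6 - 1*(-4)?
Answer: -16800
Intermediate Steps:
X = 10 (X = 6 + 4 = 10)
b = 10
(7*B(b))*(34 - 28) = (7*(-4*10²))*(34 - 28) = (7*(-4*100))*6 = (7*(-400))*6 = -2800*6 = -16800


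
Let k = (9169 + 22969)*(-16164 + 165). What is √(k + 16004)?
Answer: I*√514159858 ≈ 22675.0*I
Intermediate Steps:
k = -514175862 (k = 32138*(-15999) = -514175862)
√(k + 16004) = √(-514175862 + 16004) = √(-514159858) = I*√514159858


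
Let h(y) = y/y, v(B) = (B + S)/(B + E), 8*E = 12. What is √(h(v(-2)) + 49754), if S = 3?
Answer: √49755 ≈ 223.06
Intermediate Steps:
E = 3/2 (E = (⅛)*12 = 3/2 ≈ 1.5000)
v(B) = (3 + B)/(3/2 + B) (v(B) = (B + 3)/(B + 3/2) = (3 + B)/(3/2 + B))
h(y) = 1
√(h(v(-2)) + 49754) = √(1 + 49754) = √49755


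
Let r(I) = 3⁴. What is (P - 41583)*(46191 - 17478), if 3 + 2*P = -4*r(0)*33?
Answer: -2695030893/2 ≈ -1.3475e+9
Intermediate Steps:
r(I) = 81
P = -10695/2 (P = -3/2 + (-4*81*33)/2 = -3/2 + (-324*33)/2 = -3/2 + (½)*(-10692) = -3/2 - 5346 = -10695/2 ≈ -5347.5)
(P - 41583)*(46191 - 17478) = (-10695/2 - 41583)*(46191 - 17478) = -93861/2*28713 = -2695030893/2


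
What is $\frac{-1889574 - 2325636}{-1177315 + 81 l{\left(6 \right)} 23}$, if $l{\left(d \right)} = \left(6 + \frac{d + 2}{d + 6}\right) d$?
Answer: $\frac{843042}{220559} \approx 3.8223$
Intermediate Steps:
$l{\left(d \right)} = d \left(6 + \frac{2 + d}{6 + d}\right)$ ($l{\left(d \right)} = \left(6 + \frac{2 + d}{6 + d}\right) d = d \left(6 + \frac{2 + d}{6 + d}\right)$)
$\frac{-1889574 - 2325636}{-1177315 + 81 l{\left(6 \right)} 23} = \frac{-1889574 - 2325636}{-1177315 + 81 \frac{6 \left(38 + 7 \cdot 6\right)}{6 + 6} \cdot 23} = - \frac{4215210}{-1177315 + 81 \frac{6 \left(38 + 42\right)}{12} \cdot 23} = - \frac{4215210}{-1177315 + 81 \cdot 6 \cdot \frac{1}{12} \cdot 80 \cdot 23} = - \frac{4215210}{-1177315 + 81 \cdot 40 \cdot 23} = - \frac{4215210}{-1177315 + 3240 \cdot 23} = - \frac{4215210}{-1177315 + 74520} = - \frac{4215210}{-1102795} = \left(-4215210\right) \left(- \frac{1}{1102795}\right) = \frac{843042}{220559}$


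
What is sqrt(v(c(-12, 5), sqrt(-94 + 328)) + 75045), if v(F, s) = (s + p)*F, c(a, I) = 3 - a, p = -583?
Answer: sqrt(66300 + 45*sqrt(26)) ≈ 257.93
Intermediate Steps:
v(F, s) = F*(-583 + s) (v(F, s) = (s - 583)*F = (-583 + s)*F = F*(-583 + s))
sqrt(v(c(-12, 5), sqrt(-94 + 328)) + 75045) = sqrt((3 - 1*(-12))*(-583 + sqrt(-94 + 328)) + 75045) = sqrt((3 + 12)*(-583 + sqrt(234)) + 75045) = sqrt(15*(-583 + 3*sqrt(26)) + 75045) = sqrt((-8745 + 45*sqrt(26)) + 75045) = sqrt(66300 + 45*sqrt(26))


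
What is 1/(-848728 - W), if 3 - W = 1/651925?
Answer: -651925/553308957174 ≈ -1.1782e-6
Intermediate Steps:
W = 1955774/651925 (W = 3 - 1/651925 = 1955774/651925 ≈ 3.0000)
1/(-848728 - W) = 1/(-848728 - 1*1955774/651925) = 1/(-848728 - 1955774/651925) = 1/(-553308957174/651925) = -651925/553308957174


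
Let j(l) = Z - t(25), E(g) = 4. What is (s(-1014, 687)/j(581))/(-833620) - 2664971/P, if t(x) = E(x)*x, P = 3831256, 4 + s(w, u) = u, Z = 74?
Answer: -16334356477/23483909020 ≈ -0.69555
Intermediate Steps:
s(w, u) = -4 + u
t(x) = 4*x
j(l) = -26 (j(l) = 74 - 4*25 = 74 - 1*100 = 74 - 100 = -26)
(s(-1014, 687)/j(581))/(-833620) - 2664971/P = ((-4 + 687)/(-26))/(-833620) - 2664971/3831256 = (683*(-1/26))*(-1/833620) - 2664971*1/3831256 = -683/26*(-1/833620) - 156763/225368 = 683/21674120 - 156763/225368 = -16334356477/23483909020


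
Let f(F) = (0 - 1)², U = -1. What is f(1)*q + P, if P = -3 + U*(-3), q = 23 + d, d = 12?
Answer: 35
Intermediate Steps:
q = 35 (q = 23 + 12 = 35)
f(F) = 1 (f(F) = (-1)² = 1)
P = 0 (P = -3 - 1*(-3) = -3 + 3 = 0)
f(1)*q + P = 1*35 + 0 = 35 + 0 = 35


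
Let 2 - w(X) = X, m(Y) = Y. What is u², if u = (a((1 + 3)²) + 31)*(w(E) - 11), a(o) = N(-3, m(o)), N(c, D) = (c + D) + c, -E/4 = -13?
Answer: 6255001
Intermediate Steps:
E = 52 (E = -4*(-13) = 52)
N(c, D) = D + 2*c (N(c, D) = (D + c) + c = D + 2*c)
w(X) = 2 - X
a(o) = -6 + o (a(o) = o + 2*(-3) = o - 6 = -6 + o)
u = -2501 (u = ((-6 + (1 + 3)²) + 31)*((2 - 1*52) - 11) = ((-6 + 4²) + 31)*((2 - 52) - 11) = ((-6 + 16) + 31)*(-50 - 11) = (10 + 31)*(-61) = 41*(-61) = -2501)
u² = (-2501)² = 6255001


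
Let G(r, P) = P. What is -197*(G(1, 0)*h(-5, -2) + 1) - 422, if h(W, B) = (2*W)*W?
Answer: -619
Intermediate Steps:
h(W, B) = 2*W**2
-197*(G(1, 0)*h(-5, -2) + 1) - 422 = -197*(0*(2*(-5)**2) + 1) - 422 = -197*(0*(2*25) + 1) - 422 = -197*(0*50 + 1) - 422 = -197*(0 + 1) - 422 = -197*1 - 422 = -197 - 422 = -619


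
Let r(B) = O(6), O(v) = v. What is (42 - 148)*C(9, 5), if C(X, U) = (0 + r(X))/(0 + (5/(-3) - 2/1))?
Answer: 1908/11 ≈ 173.45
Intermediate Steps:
r(B) = 6
C(X, U) = -18/11 (C(X, U) = (0 + 6)/(0 + (5/(-3) - 2/1)) = 6/(0 + (5*(-⅓) - 2*1)) = 6/(0 + (-5/3 - 2)) = 6/(0 - 11/3) = 6/(-11/3) = 6*(-3/11) = -18/11)
(42 - 148)*C(9, 5) = (42 - 148)*(-18/11) = -106*(-18/11) = 1908/11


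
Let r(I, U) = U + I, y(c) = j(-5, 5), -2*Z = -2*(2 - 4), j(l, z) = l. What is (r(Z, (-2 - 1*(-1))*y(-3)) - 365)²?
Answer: 131044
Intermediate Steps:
Z = -2 (Z = -(-1)*(2 - 4) = -(-1)*(-2) = -½*4 = -2)
y(c) = -5
r(I, U) = I + U
(r(Z, (-2 - 1*(-1))*y(-3)) - 365)² = ((-2 + (-2 - 1*(-1))*(-5)) - 365)² = ((-2 + (-2 + 1)*(-5)) - 365)² = ((-2 - 1*(-5)) - 365)² = ((-2 + 5) - 365)² = (3 - 365)² = (-362)² = 131044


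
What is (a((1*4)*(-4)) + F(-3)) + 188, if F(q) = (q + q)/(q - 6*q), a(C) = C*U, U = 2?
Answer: 778/5 ≈ 155.60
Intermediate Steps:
a(C) = 2*C (a(C) = C*2 = 2*C)
F(q) = -2/5 (F(q) = (2*q)/((-5*q)) = (2*q)*(-1/(5*q)) = -2/5)
(a((1*4)*(-4)) + F(-3)) + 188 = (2*((1*4)*(-4)) - 2/5) + 188 = (2*(4*(-4)) - 2/5) + 188 = (2*(-16) - 2/5) + 188 = (-32 - 2/5) + 188 = -162/5 + 188 = 778/5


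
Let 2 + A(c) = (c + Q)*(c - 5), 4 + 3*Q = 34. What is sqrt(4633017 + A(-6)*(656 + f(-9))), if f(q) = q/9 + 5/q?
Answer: sqrt(41426213)/3 ≈ 2145.4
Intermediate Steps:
Q = 10 (Q = -4/3 + (1/3)*34 = -4/3 + 34/3 = 10)
A(c) = -2 + (-5 + c)*(10 + c) (A(c) = -2 + (c + 10)*(c - 5) = -2 + (10 + c)*(-5 + c) = -2 + (-5 + c)*(10 + c))
f(q) = 5/q + q/9 (f(q) = q*(1/9) + 5/q = q/9 + 5/q = 5/q + q/9)
sqrt(4633017 + A(-6)*(656 + f(-9))) = sqrt(4633017 + (-52 + (-6)**2 + 5*(-6))*(656 + (5/(-9) + (1/9)*(-9)))) = sqrt(4633017 + (-52 + 36 - 30)*(656 + (5*(-1/9) - 1))) = sqrt(4633017 - 46*(656 + (-5/9 - 1))) = sqrt(4633017 - 46*(656 - 14/9)) = sqrt(4633017 - 46*5890/9) = sqrt(4633017 - 270940/9) = sqrt(41426213/9) = sqrt(41426213)/3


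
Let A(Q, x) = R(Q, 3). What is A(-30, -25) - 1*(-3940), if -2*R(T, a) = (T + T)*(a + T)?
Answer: 3130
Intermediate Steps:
R(T, a) = -T*(T + a) (R(T, a) = -(T + T)*(a + T)/2 = -2*T*(T + a)/2 = -T*(T + a))
A(Q, x) = -Q*(3 + Q) (A(Q, x) = -Q*(Q + 3) = -Q*(3 + Q))
A(-30, -25) - 1*(-3940) = -1*(-30)*(3 - 30) - 1*(-3940) = -1*(-30)*(-27) + 3940 = -810 + 3940 = 3130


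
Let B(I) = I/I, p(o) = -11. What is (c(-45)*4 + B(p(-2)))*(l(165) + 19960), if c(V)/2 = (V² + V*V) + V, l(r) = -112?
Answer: 635949768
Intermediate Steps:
c(V) = 2*V + 4*V² (c(V) = 2*((V² + V*V) + V) = 2*((V² + V²) + V) = 2*(2*V² + V) = 2*(V + 2*V²) = 2*V + 4*V²)
B(I) = 1
(c(-45)*4 + B(p(-2)))*(l(165) + 19960) = ((2*(-45)*(1 + 2*(-45)))*4 + 1)*(-112 + 19960) = ((2*(-45)*(1 - 90))*4 + 1)*19848 = ((2*(-45)*(-89))*4 + 1)*19848 = (8010*4 + 1)*19848 = (32040 + 1)*19848 = 32041*19848 = 635949768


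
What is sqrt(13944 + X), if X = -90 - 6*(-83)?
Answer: 4*sqrt(897) ≈ 119.80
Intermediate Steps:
X = 408 (X = -90 + 498 = 408)
sqrt(13944 + X) = sqrt(13944 + 408) = sqrt(14352) = 4*sqrt(897)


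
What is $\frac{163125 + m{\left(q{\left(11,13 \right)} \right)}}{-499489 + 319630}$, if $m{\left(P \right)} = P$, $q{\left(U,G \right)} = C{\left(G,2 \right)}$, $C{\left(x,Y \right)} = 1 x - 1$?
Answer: $- \frac{54379}{59953} \approx -0.90703$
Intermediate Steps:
$C{\left(x,Y \right)} = -1 + x$ ($C{\left(x,Y \right)} = x - 1 = -1 + x$)
$q{\left(U,G \right)} = -1 + G$
$\frac{163125 + m{\left(q{\left(11,13 \right)} \right)}}{-499489 + 319630} = \frac{163125 + \left(-1 + 13\right)}{-499489 + 319630} = \frac{163125 + 12}{-179859} = 163137 \left(- \frac{1}{179859}\right) = - \frac{54379}{59953}$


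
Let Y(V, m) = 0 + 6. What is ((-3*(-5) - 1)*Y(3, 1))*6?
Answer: 504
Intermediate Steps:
Y(V, m) = 6
((-3*(-5) - 1)*Y(3, 1))*6 = ((-3*(-5) - 1)*6)*6 = ((15 - 1)*6)*6 = (14*6)*6 = 84*6 = 504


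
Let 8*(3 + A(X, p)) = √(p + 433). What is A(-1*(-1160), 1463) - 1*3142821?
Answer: -3142824 + √474/4 ≈ -3.1428e+6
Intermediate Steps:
A(X, p) = -3 + √(433 + p)/8 (A(X, p) = -3 + √(p + 433)/8 = -3 + √(433 + p)/8)
A(-1*(-1160), 1463) - 1*3142821 = (-3 + √(433 + 1463)/8) - 1*3142821 = (-3 + √1896/8) - 3142821 = (-3 + (2*√474)/8) - 3142821 = (-3 + √474/4) - 3142821 = -3142824 + √474/4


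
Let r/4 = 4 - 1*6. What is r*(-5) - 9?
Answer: 31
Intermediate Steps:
r = -8 (r = 4*(4 - 1*6) = 4*(4 - 6) = 4*(-2) = -8)
r*(-5) - 9 = -8*(-5) - 9 = 40 - 9 = 31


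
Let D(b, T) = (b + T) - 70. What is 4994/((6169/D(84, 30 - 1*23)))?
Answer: 104874/6169 ≈ 17.000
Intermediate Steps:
D(b, T) = -70 + T + b (D(b, T) = (T + b) - 70 = -70 + T + b)
4994/((6169/D(84, 30 - 1*23))) = 4994/((6169/(-70 + (30 - 1*23) + 84))) = 4994/((6169/(-70 + (30 - 23) + 84))) = 4994/((6169/(-70 + 7 + 84))) = 4994/((6169/21)) = 4994/((6169*(1/21))) = 4994/(6169/21) = 4994*(21/6169) = 104874/6169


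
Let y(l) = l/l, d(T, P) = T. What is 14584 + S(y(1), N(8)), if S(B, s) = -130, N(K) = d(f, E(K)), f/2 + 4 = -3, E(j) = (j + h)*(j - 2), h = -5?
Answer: 14454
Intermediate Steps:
E(j) = (-5 + j)*(-2 + j) (E(j) = (j - 5)*(j - 2) = (-5 + j)*(-2 + j))
f = -14 (f = -8 + 2*(-3) = -8 - 6 = -14)
N(K) = -14
y(l) = 1
14584 + S(y(1), N(8)) = 14584 - 130 = 14454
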